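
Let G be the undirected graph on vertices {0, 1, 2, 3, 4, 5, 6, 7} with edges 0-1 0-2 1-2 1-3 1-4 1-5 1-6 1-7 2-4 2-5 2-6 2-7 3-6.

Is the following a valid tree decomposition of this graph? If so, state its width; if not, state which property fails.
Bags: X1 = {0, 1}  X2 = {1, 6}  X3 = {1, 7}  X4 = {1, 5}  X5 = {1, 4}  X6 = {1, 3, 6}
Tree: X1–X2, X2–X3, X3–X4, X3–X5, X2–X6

A tree decomposition must satisfy three properties: every vertex lies in some bag; for every edge, both endpoints lie together in some bag; and for every vertex, the bags containing it form a connected subtree. Here vertex 2 appears in no bag, so the decomposition is invalid.

No — vertex 2 appears in no bag.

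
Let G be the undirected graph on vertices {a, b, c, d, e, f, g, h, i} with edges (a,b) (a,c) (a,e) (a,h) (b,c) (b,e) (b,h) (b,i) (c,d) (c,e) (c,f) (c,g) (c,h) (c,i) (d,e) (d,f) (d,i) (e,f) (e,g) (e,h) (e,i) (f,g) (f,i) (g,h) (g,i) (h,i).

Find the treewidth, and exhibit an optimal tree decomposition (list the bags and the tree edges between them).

The largest bag has 5 vertices, giving width 4; this decomposition certifies tw(G) ≤ 4. On the other hand G contains the 5-clique {a, b, c, e, h}. A clique must lie in a single bag of any decomposition, so no decomposition can have width below 4. Combining the bounds, tw(G) = 4.

Treewidth 4.
Bags: B1 = {c, e, g, h, i}  B2 = {c, e, f, g, i}  B3 = {b, c, e, h, i}  B4 = {c, d, e, f, i}  B5 = {a, b, c, e, h}
Tree: B1–B2, B1–B3, B2–B4, B3–B5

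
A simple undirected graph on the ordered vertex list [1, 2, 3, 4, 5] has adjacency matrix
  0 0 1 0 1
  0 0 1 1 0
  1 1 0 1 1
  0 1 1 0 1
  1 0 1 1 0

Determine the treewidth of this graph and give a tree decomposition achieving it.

Treewidth 2.
One such decomposition:
Bags: B1 = {3, 4, 5}  B2 = {2, 3, 4}  B3 = {1, 3, 5}
Tree: B1–B2, B1–B3

Every bag has size at most 3, so the width is 3 − 1 = 2 and tw(G) ≤ 2. On the other hand G contains the 3-clique {1, 3, 5}. A clique must lie in a single bag of any decomposition, so no decomposition can have width below 2. The upper and lower bounds meet at 2, so that is the treewidth.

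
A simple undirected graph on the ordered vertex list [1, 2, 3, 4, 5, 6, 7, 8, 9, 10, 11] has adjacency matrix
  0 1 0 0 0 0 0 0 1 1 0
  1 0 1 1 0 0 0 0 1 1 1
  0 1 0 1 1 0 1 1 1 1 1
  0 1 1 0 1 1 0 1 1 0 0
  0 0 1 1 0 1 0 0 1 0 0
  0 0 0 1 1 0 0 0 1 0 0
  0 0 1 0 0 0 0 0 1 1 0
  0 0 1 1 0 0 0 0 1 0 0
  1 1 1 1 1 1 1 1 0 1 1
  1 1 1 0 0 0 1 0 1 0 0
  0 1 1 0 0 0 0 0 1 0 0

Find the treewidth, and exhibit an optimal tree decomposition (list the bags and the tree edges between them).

Each bag holds 4 vertices, so the decomposition has width 3, which upper-bounds the treewidth. For the lower bound, the 4 vertices {1, 2, 9, 10} are pairwise adjacent, and any tree decomposition puts a clique entirely inside one bag — forcing width ≥ 3. Hence tw(G) = 3 exactly.

Treewidth 3.
Bags: B1 = {3, 4, 5, 9}  B2 = {4, 5, 6, 9}  B3 = {3, 4, 8, 9}  B4 = {2, 3, 4, 9}  B5 = {2, 3, 9, 10}  B6 = {1, 2, 9, 10}  B7 = {2, 3, 9, 11}  B8 = {3, 7, 9, 10}
Tree: B1–B2, B1–B3, B1–B4, B4–B5, B5–B6, B4–B7, B5–B8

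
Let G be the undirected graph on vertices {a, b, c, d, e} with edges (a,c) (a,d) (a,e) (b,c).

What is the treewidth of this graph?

1

A width-1 tree decomposition is:
Bags: B1 = {a, c}  B2 = {b, c}  B3 = {a, e}  B4 = {a, d}
Tree: B1–B2, B1–B3, B1–B4
Every bag has size at most 2, so the width is 2 − 1 = 1 and tw(G) ≤ 1. Any graph with an edge has treewidth ≥ 1, and G has the edge a–c. Combining the bounds, tw(G) = 1.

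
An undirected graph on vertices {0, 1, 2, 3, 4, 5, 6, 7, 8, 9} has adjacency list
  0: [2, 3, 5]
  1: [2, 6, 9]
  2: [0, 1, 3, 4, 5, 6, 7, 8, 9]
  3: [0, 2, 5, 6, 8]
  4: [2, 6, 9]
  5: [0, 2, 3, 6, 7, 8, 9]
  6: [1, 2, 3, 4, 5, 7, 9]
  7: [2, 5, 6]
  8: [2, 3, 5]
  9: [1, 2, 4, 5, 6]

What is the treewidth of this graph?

A width-3 tree decomposition is:
Bags: B1 = {2, 5, 6, 9}  B2 = {2, 3, 5, 6}  B3 = {0, 2, 3, 5}  B4 = {1, 2, 6, 9}  B5 = {2, 3, 5, 8}  B6 = {2, 4, 6, 9}  B7 = {2, 5, 6, 7}
Tree: B1–B2, B2–B3, B1–B4, B2–B5, B4–B6, B1–B7
Each bag holds 4 vertices, so the decomposition has width 3, which upper-bounds the treewidth. Conversely, {1, 2, 6, 9} is a clique of size 4, and the vertices of any clique must share a bag in every tree decomposition; so some bag has ≥ 4 vertices and tw(G) ≥ 3. Therefore the treewidth is 3.

3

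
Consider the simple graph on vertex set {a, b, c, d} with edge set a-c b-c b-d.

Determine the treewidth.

A width-1 tree decomposition is:
Bags: B1 = {b, d}  B2 = {b, c}  B3 = {a, c}
Tree: B1–B2, B2–B3
Each bag holds 2 vertices, so the decomposition has width 1, which upper-bounds the treewidth. G has an edge, so its treewidth is at least 1. Combining the bounds, tw(G) = 1.

1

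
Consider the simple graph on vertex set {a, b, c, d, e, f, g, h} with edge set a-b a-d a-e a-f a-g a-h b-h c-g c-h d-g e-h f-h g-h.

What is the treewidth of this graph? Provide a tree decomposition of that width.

Every bag has size at most 3, so the width is 3 − 1 = 2 and tw(G) ≤ 2. For the lower bound, the 3 vertices {a, d, g} are pairwise adjacent, and any tree decomposition puts a clique entirely inside one bag — forcing width ≥ 2. The upper and lower bounds meet at 2, so that is the treewidth.

Treewidth 2.
One such decomposition:
Bags: B1 = {a, f, h}  B2 = {a, g, h}  B3 = {a, b, h}  B4 = {a, e, h}  B5 = {a, d, g}  B6 = {c, g, h}
Tree: B1–B2, B1–B3, B1–B4, B2–B5, B2–B6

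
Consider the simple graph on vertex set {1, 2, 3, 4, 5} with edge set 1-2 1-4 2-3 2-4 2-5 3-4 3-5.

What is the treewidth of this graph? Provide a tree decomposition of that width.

Treewidth 2.
One such decomposition:
Bags: B1 = {2, 3, 4}  B2 = {1, 2, 4}  B3 = {2, 3, 5}
Tree: B1–B2, B1–B3

Every bag has size at most 3, so the width is 3 − 1 = 2 and tw(G) ≤ 2. For the lower bound, the 3 vertices {1, 2, 4} are pairwise adjacent, and any tree decomposition puts a clique entirely inside one bag — forcing width ≥ 2. Therefore the treewidth is 2.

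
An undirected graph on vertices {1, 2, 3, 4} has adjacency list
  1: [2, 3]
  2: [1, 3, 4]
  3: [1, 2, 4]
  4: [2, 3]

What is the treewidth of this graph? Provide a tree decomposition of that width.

The largest bag has 3 vertices, giving width 2; this decomposition certifies tw(G) ≤ 2. For the lower bound, the 3 vertices {1, 2, 3} are pairwise adjacent, and any tree decomposition puts a clique entirely inside one bag — forcing width ≥ 2. The upper and lower bounds meet at 2, so that is the treewidth.

Treewidth 2.
Bags: B1 = {1, 2, 3}  B2 = {2, 3, 4}
Tree: B1–B2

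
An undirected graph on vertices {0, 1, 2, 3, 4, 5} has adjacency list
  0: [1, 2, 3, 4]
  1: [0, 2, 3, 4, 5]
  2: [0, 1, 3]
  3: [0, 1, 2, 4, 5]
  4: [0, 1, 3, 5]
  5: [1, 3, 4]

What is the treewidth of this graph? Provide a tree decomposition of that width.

The largest bag has 4 vertices, giving width 3; this decomposition certifies tw(G) ≤ 3. Conversely, {0, 1, 2, 3} is a clique of size 4, and the vertices of any clique must share a bag in every tree decomposition; so some bag has ≥ 4 vertices and tw(G) ≥ 3. Combining the bounds, tw(G) = 3.

Treewidth 3.
One optimal decomposition is:
Bags: B1 = {0, 1, 2, 3}  B2 = {0, 1, 3, 4}  B3 = {1, 3, 4, 5}
Tree: B1–B2, B2–B3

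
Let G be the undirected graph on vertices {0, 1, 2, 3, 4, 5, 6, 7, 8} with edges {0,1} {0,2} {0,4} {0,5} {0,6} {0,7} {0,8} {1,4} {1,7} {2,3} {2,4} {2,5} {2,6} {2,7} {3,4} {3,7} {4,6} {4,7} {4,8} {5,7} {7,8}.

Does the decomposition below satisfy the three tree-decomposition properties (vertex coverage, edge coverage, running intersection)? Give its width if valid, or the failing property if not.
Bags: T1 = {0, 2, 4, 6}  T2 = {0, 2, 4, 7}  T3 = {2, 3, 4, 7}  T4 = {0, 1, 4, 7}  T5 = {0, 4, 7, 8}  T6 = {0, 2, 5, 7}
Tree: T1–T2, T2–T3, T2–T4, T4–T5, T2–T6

Yes; width 3.

Checking the three conditions: (i) the bags cover all of {0, 1, 2, 3, 4, 5, 6, 7, 8}; (ii) for each edge, some bag contains both endpoints; (iii) the bags containing any fixed vertex form a subtree. All hold, so the decomposition is valid with width 4 − 1 = 3.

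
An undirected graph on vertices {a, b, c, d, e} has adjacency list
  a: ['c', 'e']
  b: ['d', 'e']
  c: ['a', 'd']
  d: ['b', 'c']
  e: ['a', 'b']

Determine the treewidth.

2

A width-2 tree decomposition is:
Bags: B1 = {a, c, d}  B2 = {a, d, e}  B3 = {b, d, e}
Tree: B1–B2, B2–B3
Each bag holds 3 vertices, so the decomposition has width 2, which upper-bounds the treewidth. For the lower bound, G contains the cycle d–c–a–e–b–d, so G is not a forest; only forests have treewidth ≤ 1, hence tw(G) ≥ 2. Combining the bounds, tw(G) = 2.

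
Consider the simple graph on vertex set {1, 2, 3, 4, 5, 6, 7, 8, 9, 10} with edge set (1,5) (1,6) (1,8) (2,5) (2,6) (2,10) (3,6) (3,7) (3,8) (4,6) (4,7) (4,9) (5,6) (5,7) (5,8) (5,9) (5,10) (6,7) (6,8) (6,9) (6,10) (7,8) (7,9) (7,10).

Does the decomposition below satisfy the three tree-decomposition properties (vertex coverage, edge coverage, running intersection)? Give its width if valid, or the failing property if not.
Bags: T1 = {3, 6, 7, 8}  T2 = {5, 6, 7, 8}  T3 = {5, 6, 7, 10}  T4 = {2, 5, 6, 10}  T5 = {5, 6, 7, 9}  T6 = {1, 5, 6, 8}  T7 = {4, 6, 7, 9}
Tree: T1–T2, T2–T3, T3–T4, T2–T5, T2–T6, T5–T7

Yes; width 3.

Every vertex of G appears in some bag (union = {1, 2, 3, 4, 5, 6, 7, 8, 9, 10}); every edge is covered by a bag; and for each vertex v the set of bags containing v is connected in the bag tree. The decomposition is therefore valid. The largest bag has 4 vertices, so the width is 3.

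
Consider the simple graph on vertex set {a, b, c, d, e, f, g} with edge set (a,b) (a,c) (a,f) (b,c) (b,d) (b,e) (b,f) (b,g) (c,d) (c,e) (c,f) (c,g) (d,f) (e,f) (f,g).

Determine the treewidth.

A width-3 tree decomposition is:
Bags: B1 = {b, c, e, f}  B2 = {b, c, f, g}  B3 = {a, b, c, f}  B4 = {b, c, d, f}
Tree: B1–B2, B2–B3, B2–B4
Every bag has size at most 4, so the width is 4 − 1 = 3 and tw(G) ≤ 3. For the lower bound, the 4 vertices {b, c, d, f} are pairwise adjacent, and any tree decomposition puts a clique entirely inside one bag — forcing width ≥ 3. Hence tw(G) = 3 exactly.

3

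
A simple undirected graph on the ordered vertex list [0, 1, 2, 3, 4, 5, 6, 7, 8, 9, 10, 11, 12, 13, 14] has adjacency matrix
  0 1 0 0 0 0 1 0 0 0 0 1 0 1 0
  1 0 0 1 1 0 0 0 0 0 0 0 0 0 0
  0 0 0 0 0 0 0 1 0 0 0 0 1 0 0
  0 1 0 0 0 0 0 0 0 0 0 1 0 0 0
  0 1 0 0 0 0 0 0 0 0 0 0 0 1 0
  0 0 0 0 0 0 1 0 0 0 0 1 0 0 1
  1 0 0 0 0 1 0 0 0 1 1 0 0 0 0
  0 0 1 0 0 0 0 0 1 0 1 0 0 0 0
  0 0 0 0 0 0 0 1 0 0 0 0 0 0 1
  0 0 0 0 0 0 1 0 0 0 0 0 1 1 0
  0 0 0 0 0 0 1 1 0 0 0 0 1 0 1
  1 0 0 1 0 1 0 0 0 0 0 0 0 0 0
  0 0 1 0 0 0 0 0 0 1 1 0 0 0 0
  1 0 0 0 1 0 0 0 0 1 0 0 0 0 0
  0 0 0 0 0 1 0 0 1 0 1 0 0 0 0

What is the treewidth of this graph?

3

A width-3 tree decomposition is:
Bags: B1 = {2, 7, 8, 12}  B2 = {7, 8, 10, 12}  B3 = {8, 10, 12, 14}  B4 = {9, 10, 12, 14}  B5 = {6, 9, 10, 14}  B6 = {5, 6, 9, 14}  B7 = {5, 6, 9, 13}  B8 = {0, 5, 6, 13}  B9 = {0, 5, 11, 13}  B10 = {0, 4, 11, 13}  B11 = {0, 1, 4, 11}  B12 = {1, 3, 4, 11}
Tree: B1–B2, B2–B3, B3–B4, B4–B5, B5–B6, B6–B7, B7–B8, B8–B9, B9–B10, B10–B11, B11–B12
Every bag has size at most 4, so the width is 4 − 1 = 3 and tw(G) ≤ 3. For the lower bound: the 4 vertex sets {2,7,8}, {12}, {10}, {5,6,9,14} are disjoint, each induces a connected subgraph, and every pair is joined by at least one edge of G. Contracting each set to a single vertex therefore yields K_{4} as a minor, and since treewidth is minor-monotone, tw(G) ≥ tw(K_{4}) = 3. Therefore the treewidth is 3.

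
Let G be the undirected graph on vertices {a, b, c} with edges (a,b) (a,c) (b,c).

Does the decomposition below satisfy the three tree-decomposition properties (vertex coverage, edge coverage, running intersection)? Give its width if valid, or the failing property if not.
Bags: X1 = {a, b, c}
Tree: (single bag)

Checking the three conditions: (i) the bags cover all of {a, b, c}; (ii) for each edge, some bag contains both endpoints; (iii) the bags containing any fixed vertex form a subtree. All hold, so the decomposition is valid with width 3 − 1 = 2.

Yes; width 2.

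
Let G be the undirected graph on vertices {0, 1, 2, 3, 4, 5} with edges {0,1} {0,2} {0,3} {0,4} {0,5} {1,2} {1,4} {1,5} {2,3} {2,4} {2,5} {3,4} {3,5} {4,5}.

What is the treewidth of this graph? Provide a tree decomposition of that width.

Each bag holds 5 vertices, so the decomposition has width 4, which upper-bounds the treewidth. Conversely, {0, 1, 2, 4, 5} is a clique of size 5, and the vertices of any clique must share a bag in every tree decomposition; so some bag has ≥ 5 vertices and tw(G) ≥ 4. Combining the bounds, tw(G) = 4.

Treewidth 4.
Bags: B1 = {0, 1, 2, 4, 5}  B2 = {0, 2, 3, 4, 5}
Tree: B1–B2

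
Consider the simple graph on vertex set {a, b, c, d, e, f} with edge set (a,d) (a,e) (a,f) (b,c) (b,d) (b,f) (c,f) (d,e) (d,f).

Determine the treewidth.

A width-2 tree decomposition is:
Bags: B1 = {b, d, f}  B2 = {b, c, f}  B3 = {a, d, f}  B4 = {a, d, e}
Tree: B1–B2, B1–B3, B3–B4
Each bag holds 3 vertices, so the decomposition has width 2, which upper-bounds the treewidth. For the lower bound, the 3 vertices {a, d, e} are pairwise adjacent, and any tree decomposition puts a clique entirely inside one bag — forcing width ≥ 2. Combining the bounds, tw(G) = 2.

2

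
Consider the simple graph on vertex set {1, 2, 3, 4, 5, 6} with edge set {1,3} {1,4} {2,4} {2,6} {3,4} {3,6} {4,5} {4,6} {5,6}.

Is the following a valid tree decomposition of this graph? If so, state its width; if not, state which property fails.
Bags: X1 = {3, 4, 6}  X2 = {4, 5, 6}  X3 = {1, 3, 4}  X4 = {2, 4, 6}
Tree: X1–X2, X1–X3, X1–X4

Yes; width 2.

Vertex coverage: the bags together contain {1, 2, 3, 4, 5, 6}, the full vertex set. Edge coverage: each edge of G has both endpoints in at least one bag. Running intersection: for every vertex, the bags containing it form a connected subtree. All three properties hold, so this is a valid tree decomposition of width max|bag| − 1 = 2, and hence tw(G) ≤ 2.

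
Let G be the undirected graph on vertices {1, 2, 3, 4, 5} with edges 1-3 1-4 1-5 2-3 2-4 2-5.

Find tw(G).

2

A width-2 tree decomposition is:
Bags: B1 = {1, 2, 3}  B2 = {1, 2, 4}  B3 = {1, 2, 5}
Tree: B1–B2, B2–B3
Every bag has size at most 3, so the width is 3 − 1 = 2 and tw(G) ≤ 2. Since 1–3–2–4–1 is a cycle in G, G is not acyclic. Forests are exactly the graphs of treewidth ≤ 1, so tw(G) ≥ 2. Hence tw(G) = 2 exactly.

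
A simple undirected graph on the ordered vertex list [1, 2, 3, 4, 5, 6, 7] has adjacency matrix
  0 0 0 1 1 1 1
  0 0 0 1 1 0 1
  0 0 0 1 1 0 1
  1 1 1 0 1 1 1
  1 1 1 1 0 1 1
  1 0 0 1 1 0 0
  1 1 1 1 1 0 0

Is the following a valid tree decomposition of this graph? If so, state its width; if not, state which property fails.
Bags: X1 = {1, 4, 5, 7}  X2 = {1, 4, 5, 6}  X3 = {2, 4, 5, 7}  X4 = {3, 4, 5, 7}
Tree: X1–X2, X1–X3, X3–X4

Yes; width 3.

Checking the three conditions: (i) the bags cover all of {1, 2, 3, 4, 5, 6, 7}; (ii) for each edge, some bag contains both endpoints; (iii) the bags containing any fixed vertex form a subtree. All hold, so the decomposition is valid with width 4 − 1 = 3.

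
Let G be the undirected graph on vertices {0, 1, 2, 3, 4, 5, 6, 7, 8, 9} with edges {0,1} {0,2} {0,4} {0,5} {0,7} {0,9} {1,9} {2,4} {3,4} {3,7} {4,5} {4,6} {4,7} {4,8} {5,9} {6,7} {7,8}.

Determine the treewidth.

2

A width-2 tree decomposition is:
Bags: B1 = {0, 4, 7}  B2 = {0, 2, 4}  B3 = {0, 4, 5}  B4 = {3, 4, 7}  B5 = {0, 5, 9}  B6 = {4, 6, 7}  B7 = {0, 1, 9}  B8 = {4, 7, 8}
Tree: B1–B2, B2–B3, B1–B4, B3–B5, B1–B6, B5–B7, B1–B8
The largest bag has 3 vertices, giving width 2; this decomposition certifies tw(G) ≤ 2. On the other hand G contains the 3-clique {0, 1, 9}. A clique must lie in a single bag of any decomposition, so no decomposition can have width below 2. The upper and lower bounds meet at 2, so that is the treewidth.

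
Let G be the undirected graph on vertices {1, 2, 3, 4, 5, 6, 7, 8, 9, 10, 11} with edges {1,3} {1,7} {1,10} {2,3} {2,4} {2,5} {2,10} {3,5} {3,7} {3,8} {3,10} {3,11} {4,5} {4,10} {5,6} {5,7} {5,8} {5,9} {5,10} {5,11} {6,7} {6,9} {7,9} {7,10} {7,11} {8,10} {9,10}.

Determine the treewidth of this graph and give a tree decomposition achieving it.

Each bag holds 4 vertices, so the decomposition has width 3, which upper-bounds the treewidth. For the lower bound, the 4 vertices {1, 3, 7, 10} are pairwise adjacent, and any tree decomposition puts a clique entirely inside one bag — forcing width ≥ 3. Hence tw(G) = 3 exactly.

Treewidth 3.
One such decomposition:
Bags: B1 = {2, 3, 5, 10}  B2 = {3, 5, 7, 10}  B3 = {5, 7, 9, 10}  B4 = {1, 3, 7, 10}  B5 = {2, 4, 5, 10}  B6 = {3, 5, 8, 10}  B7 = {3, 5, 7, 11}  B8 = {5, 6, 7, 9}
Tree: B1–B2, B2–B3, B2–B4, B1–B5, B2–B6, B2–B7, B3–B8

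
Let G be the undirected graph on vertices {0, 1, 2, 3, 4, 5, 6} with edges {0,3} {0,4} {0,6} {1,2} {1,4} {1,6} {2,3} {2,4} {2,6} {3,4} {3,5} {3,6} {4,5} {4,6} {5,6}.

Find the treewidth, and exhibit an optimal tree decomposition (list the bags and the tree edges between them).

Treewidth 3.
One optimal decomposition is:
Bags: B1 = {0, 3, 4, 6}  B2 = {2, 3, 4, 6}  B3 = {3, 4, 5, 6}  B4 = {1, 2, 4, 6}
Tree: B1–B2, B2–B3, B2–B4

Each bag holds 4 vertices, so the decomposition has width 3, which upper-bounds the treewidth. Conversely, {1, 2, 4, 6} is a clique of size 4, and the vertices of any clique must share a bag in every tree decomposition; so some bag has ≥ 4 vertices and tw(G) ≥ 3. Hence tw(G) = 3 exactly.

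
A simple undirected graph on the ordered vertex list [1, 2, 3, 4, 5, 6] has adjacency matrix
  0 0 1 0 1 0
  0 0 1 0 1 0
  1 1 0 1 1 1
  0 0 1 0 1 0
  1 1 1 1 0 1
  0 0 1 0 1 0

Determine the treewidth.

A width-2 tree decomposition is:
Bags: B1 = {2, 3, 5}  B2 = {3, 4, 5}  B3 = {3, 5, 6}  B4 = {1, 3, 5}
Tree: B1–B2, B2–B3, B1–B4
Each bag holds 3 vertices, so the decomposition has width 2, which upper-bounds the treewidth. For the lower bound, the 3 vertices {1, 3, 5} are pairwise adjacent, and any tree decomposition puts a clique entirely inside one bag — forcing width ≥ 2. Hence tw(G) = 2 exactly.

2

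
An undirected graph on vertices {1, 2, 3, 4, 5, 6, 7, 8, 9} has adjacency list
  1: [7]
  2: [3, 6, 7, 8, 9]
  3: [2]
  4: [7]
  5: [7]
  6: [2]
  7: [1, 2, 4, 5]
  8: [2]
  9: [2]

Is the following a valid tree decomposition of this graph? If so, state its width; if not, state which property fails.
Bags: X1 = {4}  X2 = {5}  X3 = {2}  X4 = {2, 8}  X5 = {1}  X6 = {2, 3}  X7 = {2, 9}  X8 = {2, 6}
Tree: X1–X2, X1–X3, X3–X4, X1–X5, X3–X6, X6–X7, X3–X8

A tree decomposition must satisfy three properties: every vertex lies in some bag; for every edge, both endpoints lie together in some bag; and for every vertex, the bags containing it form a connected subtree. Here vertex 7 appears in no bag, so the decomposition is invalid.

No — vertex 7 appears in no bag.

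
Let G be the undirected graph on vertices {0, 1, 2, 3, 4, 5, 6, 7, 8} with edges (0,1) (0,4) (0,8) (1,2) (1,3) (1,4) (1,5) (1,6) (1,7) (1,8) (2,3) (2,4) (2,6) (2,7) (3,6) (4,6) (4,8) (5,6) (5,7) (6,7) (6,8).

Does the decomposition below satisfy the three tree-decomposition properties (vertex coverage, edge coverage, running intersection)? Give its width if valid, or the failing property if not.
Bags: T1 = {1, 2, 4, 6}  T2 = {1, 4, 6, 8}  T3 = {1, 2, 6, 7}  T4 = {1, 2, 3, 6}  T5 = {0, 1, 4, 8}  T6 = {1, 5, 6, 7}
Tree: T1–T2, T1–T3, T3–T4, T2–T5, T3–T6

Yes; width 3.

Vertex coverage: the bags together contain {0, 1, 2, 3, 4, 5, 6, 7, 8}, the full vertex set. Edge coverage: each edge of G has both endpoints in at least one bag. Running intersection: for every vertex, the bags containing it form a connected subtree. All three properties hold, so this is a valid tree decomposition of width max|bag| − 1 = 3, and hence tw(G) ≤ 3.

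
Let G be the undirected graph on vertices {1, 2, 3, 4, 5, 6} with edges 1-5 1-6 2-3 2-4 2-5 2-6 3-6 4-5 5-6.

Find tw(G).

A width-2 tree decomposition is:
Bags: B1 = {2, 4, 5}  B2 = {2, 5, 6}  B3 = {2, 3, 6}  B4 = {1, 5, 6}
Tree: B1–B2, B2–B3, B2–B4
Each bag holds 3 vertices, so the decomposition has width 2, which upper-bounds the treewidth. On the other hand G contains the 3-clique {1, 5, 6}. A clique must lie in a single bag of any decomposition, so no decomposition can have width below 2. The upper and lower bounds meet at 2, so that is the treewidth.

2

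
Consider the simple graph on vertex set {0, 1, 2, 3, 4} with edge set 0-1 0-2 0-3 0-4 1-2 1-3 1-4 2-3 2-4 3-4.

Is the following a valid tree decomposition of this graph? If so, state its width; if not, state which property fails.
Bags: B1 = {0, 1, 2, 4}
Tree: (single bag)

No — vertex 3 appears in no bag.

A tree decomposition must satisfy three properties: every vertex lies in some bag; for every edge, both endpoints lie together in some bag; and for every vertex, the bags containing it form a connected subtree. Here vertex 3 appears in no bag, so the decomposition is invalid.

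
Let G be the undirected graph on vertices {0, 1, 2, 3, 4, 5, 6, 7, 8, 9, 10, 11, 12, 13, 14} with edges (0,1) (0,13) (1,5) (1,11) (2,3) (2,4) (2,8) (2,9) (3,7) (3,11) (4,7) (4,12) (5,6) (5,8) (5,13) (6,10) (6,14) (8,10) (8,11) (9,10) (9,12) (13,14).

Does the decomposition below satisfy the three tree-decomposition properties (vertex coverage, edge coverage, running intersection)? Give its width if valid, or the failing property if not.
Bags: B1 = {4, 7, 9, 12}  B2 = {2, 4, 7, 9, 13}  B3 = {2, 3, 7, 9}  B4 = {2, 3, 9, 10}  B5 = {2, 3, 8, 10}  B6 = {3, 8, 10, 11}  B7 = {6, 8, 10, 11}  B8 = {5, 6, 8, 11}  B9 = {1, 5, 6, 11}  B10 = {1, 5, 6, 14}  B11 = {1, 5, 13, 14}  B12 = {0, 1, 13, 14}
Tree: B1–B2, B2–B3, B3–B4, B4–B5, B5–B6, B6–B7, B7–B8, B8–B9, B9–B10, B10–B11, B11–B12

No — bags containing vertex 13 are not connected in the tree.

A tree decomposition must satisfy three properties: every vertex lies in some bag; for every edge, both endpoints lie together in some bag; and for every vertex, the bags containing it form a connected subtree. Here bags containing vertex 13 are not connected in the tree, so the decomposition is invalid.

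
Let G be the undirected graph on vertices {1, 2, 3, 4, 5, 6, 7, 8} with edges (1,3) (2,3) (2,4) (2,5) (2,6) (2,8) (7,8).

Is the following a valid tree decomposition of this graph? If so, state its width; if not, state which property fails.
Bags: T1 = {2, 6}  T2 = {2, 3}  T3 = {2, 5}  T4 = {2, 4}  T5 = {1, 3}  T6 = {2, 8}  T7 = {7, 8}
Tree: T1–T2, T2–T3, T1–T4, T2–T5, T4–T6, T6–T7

Yes; width 1.

Checking the three conditions: (i) the bags cover all of {1, 2, 3, 4, 5, 6, 7, 8}; (ii) for each edge, some bag contains both endpoints; (iii) the bags containing any fixed vertex form a subtree. All hold, so the decomposition is valid with width 2 − 1 = 1.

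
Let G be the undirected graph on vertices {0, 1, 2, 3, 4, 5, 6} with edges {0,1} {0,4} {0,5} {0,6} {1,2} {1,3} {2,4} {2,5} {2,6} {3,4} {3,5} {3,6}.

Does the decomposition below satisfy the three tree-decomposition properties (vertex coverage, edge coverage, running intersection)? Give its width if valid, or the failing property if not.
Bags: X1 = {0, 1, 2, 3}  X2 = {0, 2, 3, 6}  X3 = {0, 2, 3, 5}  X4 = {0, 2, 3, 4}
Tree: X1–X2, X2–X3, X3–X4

Yes; width 3.

Every vertex of G appears in some bag (union = {0, 1, 2, 3, 4, 5, 6}); every edge is covered by a bag; and for each vertex v the set of bags containing v is connected in the bag tree. The decomposition is therefore valid. The largest bag has 4 vertices, so the width is 3.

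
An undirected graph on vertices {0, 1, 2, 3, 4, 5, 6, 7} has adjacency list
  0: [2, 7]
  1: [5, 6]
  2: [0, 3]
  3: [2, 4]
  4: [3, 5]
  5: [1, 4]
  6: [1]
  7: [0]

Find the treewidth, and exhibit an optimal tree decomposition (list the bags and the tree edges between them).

Treewidth 1.
One optimal decomposition is:
Bags: B1 = {0, 7}  B2 = {0, 2}  B3 = {2, 3}  B4 = {3, 4}  B5 = {4, 5}  B6 = {1, 5}  B7 = {1, 6}
Tree: B1–B2, B2–B3, B3–B4, B4–B5, B5–B6, B6–B7

Each bag holds 2 vertices, so the decomposition has width 1, which upper-bounds the treewidth. Any graph with an edge has treewidth ≥ 1, and G has the edge 7–0. The upper and lower bounds meet at 1, so that is the treewidth.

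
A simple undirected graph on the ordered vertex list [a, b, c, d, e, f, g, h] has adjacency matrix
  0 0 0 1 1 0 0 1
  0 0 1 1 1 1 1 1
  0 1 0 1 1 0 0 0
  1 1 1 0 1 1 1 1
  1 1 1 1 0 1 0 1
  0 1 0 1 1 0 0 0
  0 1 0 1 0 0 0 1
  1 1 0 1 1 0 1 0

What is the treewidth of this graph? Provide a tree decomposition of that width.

The largest bag has 4 vertices, giving width 3; this decomposition certifies tw(G) ≤ 3. For the lower bound, the 4 vertices {a, d, e, h} are pairwise adjacent, and any tree decomposition puts a clique entirely inside one bag — forcing width ≥ 3. Therefore the treewidth is 3.

Treewidth 3.
One such decomposition:
Bags: B1 = {b, d, e, f}  B2 = {b, c, d, e}  B3 = {b, d, e, h}  B4 = {b, d, g, h}  B5 = {a, d, e, h}
Tree: B1–B2, B1–B3, B3–B4, B3–B5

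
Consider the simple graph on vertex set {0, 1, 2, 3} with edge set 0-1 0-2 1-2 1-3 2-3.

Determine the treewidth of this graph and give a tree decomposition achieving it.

The largest bag has 3 vertices, giving width 2; this decomposition certifies tw(G) ≤ 2. For the lower bound, the 3 vertices {0, 1, 2} are pairwise adjacent, and any tree decomposition puts a clique entirely inside one bag — forcing width ≥ 2. Hence tw(G) = 2 exactly.

Treewidth 2.
One such decomposition:
Bags: B1 = {0, 1, 2}  B2 = {1, 2, 3}
Tree: B1–B2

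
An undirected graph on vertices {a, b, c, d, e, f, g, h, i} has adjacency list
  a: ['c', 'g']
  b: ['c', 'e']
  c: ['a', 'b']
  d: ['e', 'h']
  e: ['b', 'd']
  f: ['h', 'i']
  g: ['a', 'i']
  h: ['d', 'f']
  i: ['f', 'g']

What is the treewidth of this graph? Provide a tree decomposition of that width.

The largest bag has 3 vertices, giving width 2; this decomposition certifies tw(G) ≤ 2. For the lower bound, G contains the cycle d–h–f–i–g–a–c–b–e–d, so G is not a forest; only forests have treewidth ≤ 1, hence tw(G) ≥ 2. Hence tw(G) = 2 exactly.

Treewidth 2.
One such decomposition:
Bags: B1 = {d, f, h}  B2 = {d, f, i}  B3 = {d, g, i}  B4 = {a, d, g}  B5 = {a, c, d}  B6 = {b, c, d}  B7 = {b, d, e}
Tree: B1–B2, B2–B3, B3–B4, B4–B5, B5–B6, B6–B7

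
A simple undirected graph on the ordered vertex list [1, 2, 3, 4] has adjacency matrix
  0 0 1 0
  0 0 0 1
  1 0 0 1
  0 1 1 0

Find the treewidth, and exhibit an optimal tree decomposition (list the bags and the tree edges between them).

The largest bag has 2 vertices, giving width 1; this decomposition certifies tw(G) ≤ 1. G has an edge, so its treewidth is at least 1. Therefore the treewidth is 1.

Treewidth 1.
One such decomposition:
Bags: B1 = {3, 4}  B2 = {1, 3}  B3 = {2, 4}
Tree: B1–B2, B1–B3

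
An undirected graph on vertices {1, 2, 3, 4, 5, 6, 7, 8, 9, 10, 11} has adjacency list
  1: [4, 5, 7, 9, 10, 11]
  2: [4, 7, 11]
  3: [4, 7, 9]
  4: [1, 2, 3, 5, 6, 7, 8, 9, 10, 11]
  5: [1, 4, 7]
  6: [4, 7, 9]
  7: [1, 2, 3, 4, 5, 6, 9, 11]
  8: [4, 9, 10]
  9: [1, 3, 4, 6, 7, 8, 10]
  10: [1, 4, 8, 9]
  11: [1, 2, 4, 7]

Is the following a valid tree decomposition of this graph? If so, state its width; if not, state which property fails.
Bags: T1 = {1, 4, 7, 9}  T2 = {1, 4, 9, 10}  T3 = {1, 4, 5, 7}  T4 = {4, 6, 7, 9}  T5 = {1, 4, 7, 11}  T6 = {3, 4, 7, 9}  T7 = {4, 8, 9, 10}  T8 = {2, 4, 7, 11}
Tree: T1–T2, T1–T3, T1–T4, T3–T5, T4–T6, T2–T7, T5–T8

Checking the three conditions: (i) the bags cover all of {1, 2, 3, 4, 5, 6, 7, 8, 9, 10, 11}; (ii) for each edge, some bag contains both endpoints; (iii) the bags containing any fixed vertex form a subtree. All hold, so the decomposition is valid with width 4 − 1 = 3.

Yes; width 3.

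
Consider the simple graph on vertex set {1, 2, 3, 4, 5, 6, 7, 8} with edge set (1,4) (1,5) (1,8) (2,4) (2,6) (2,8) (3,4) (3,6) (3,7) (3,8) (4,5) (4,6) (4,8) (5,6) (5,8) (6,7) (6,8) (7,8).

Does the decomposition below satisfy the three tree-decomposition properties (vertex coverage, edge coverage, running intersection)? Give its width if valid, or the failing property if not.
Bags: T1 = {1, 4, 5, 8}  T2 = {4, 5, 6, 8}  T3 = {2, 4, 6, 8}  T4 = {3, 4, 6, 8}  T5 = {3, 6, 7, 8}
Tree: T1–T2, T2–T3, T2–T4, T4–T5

Vertex coverage: the bags together contain {1, 2, 3, 4, 5, 6, 7, 8}, the full vertex set. Edge coverage: each edge of G has both endpoints in at least one bag. Running intersection: for every vertex, the bags containing it form a connected subtree. All three properties hold, so this is a valid tree decomposition of width max|bag| − 1 = 3, and hence tw(G) ≤ 3.

Yes; width 3.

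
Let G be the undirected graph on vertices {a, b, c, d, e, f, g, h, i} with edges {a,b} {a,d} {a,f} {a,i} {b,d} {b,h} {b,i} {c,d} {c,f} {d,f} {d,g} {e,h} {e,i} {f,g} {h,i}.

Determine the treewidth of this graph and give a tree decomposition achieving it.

Each bag holds 3 vertices, so the decomposition has width 2, which upper-bounds the treewidth. On the other hand G contains the 3-clique {d, f, g}. A clique must lie in a single bag of any decomposition, so no decomposition can have width below 2. The upper and lower bounds meet at 2, so that is the treewidth.

Treewidth 2.
One such decomposition:
Bags: B1 = {a, b, d}  B2 = {a, b, i}  B3 = {a, d, f}  B4 = {b, h, i}  B5 = {e, h, i}  B6 = {d, f, g}  B7 = {c, d, f}
Tree: B1–B2, B1–B3, B2–B4, B4–B5, B3–B6, B3–B7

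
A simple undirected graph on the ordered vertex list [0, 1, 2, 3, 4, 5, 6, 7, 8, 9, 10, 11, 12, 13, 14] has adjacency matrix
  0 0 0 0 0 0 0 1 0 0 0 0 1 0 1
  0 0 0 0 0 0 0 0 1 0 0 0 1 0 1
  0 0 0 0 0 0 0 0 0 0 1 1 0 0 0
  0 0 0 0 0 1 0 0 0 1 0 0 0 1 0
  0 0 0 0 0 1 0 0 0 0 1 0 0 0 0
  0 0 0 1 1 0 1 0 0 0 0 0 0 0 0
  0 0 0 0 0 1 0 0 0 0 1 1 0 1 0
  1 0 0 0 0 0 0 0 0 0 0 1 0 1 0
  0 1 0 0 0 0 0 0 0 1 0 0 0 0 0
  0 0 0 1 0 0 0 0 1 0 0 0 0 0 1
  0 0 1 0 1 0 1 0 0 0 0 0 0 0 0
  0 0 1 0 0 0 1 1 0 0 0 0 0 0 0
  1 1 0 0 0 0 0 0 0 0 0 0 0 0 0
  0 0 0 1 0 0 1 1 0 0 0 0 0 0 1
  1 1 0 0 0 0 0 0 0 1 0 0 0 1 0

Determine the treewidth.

A width-3 tree decomposition is:
Bags: B1 = {1, 8, 9, 12}  B2 = {1, 9, 12, 14}  B3 = {0, 9, 12, 14}  B4 = {0, 3, 9, 14}  B5 = {0, 3, 13, 14}  B6 = {0, 3, 7, 13}  B7 = {3, 5, 7, 13}  B8 = {5, 6, 7, 13}  B9 = {5, 6, 7, 11}  B10 = {4, 5, 6, 11}  B11 = {4, 6, 10, 11}  B12 = {2, 4, 10, 11}
Tree: B1–B2, B2–B3, B3–B4, B4–B5, B5–B6, B6–B7, B7–B8, B8–B9, B9–B10, B10–B11, B11–B12
Every bag has size at most 4, so the width is 4 − 1 = 3 and tw(G) ≤ 3. For the lower bound: the 4 vertex sets {1,8,12}, {9}, {14}, {0,3,7,13} are disjoint, each induces a connected subgraph, and every pair is joined by at least one edge of G. Contracting each set to a single vertex therefore yields K_{4} as a minor, and since treewidth is minor-monotone, tw(G) ≥ tw(K_{4}) = 3. Combining the bounds, tw(G) = 3.

3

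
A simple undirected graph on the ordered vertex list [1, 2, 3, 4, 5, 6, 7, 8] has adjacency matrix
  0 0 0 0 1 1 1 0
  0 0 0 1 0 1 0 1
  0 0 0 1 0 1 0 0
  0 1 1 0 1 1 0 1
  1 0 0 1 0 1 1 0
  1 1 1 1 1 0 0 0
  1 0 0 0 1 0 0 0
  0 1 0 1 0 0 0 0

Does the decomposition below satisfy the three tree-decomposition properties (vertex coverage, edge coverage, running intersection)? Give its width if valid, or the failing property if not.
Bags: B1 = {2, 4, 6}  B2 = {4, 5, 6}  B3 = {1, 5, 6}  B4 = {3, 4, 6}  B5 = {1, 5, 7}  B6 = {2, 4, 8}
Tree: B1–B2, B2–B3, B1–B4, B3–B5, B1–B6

Checking the three conditions: (i) the bags cover all of {1, 2, 3, 4, 5, 6, 7, 8}; (ii) for each edge, some bag contains both endpoints; (iii) the bags containing any fixed vertex form a subtree. All hold, so the decomposition is valid with width 3 − 1 = 2.

Yes; width 2.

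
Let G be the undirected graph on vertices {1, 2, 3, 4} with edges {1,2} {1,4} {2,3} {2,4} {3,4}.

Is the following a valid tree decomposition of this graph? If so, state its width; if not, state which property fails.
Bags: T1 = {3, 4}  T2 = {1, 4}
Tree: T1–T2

A tree decomposition must satisfy three properties: every vertex lies in some bag; for every edge, both endpoints lie together in some bag; and for every vertex, the bags containing it form a connected subtree. Here vertex 2 appears in no bag, so the decomposition is invalid.

No — vertex 2 appears in no bag.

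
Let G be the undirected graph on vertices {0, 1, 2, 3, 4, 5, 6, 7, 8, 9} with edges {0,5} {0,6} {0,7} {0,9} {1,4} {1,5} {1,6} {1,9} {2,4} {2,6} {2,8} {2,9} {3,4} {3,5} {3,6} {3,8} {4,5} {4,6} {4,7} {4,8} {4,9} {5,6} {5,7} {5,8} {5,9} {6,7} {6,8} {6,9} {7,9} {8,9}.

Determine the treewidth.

4

A width-4 tree decomposition is:
Bags: B1 = {4, 5, 6, 7, 9}  B2 = {4, 5, 6, 8, 9}  B3 = {0, 5, 6, 7, 9}  B4 = {2, 4, 6, 8, 9}  B5 = {3, 4, 5, 6, 8}  B6 = {1, 4, 5, 6, 9}
Tree: B1–B2, B1–B3, B2–B4, B2–B5, B1–B6
Each bag holds 5 vertices, so the decomposition has width 4, which upper-bounds the treewidth. On the other hand G contains the 5-clique {0, 5, 6, 7, 9}. A clique must lie in a single bag of any decomposition, so no decomposition can have width below 4. Combining the bounds, tw(G) = 4.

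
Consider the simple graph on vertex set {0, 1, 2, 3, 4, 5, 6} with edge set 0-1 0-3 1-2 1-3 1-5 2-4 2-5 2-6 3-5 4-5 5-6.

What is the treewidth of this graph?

A width-2 tree decomposition is:
Bags: B1 = {1, 2, 5}  B2 = {2, 4, 5}  B3 = {1, 3, 5}  B4 = {0, 1, 3}  B5 = {2, 5, 6}
Tree: B1–B2, B1–B3, B3–B4, B2–B5
The largest bag has 3 vertices, giving width 2; this decomposition certifies tw(G) ≤ 2. Conversely, {0, 1, 3} is a clique of size 3, and the vertices of any clique must share a bag in every tree decomposition; so some bag has ≥ 3 vertices and tw(G) ≥ 2. The upper and lower bounds meet at 2, so that is the treewidth.

2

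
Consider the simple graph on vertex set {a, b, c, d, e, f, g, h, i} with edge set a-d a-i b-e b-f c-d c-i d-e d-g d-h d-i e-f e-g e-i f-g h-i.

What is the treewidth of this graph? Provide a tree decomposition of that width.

Every bag has size at most 3, so the width is 3 − 1 = 2 and tw(G) ≤ 2. For the lower bound, the 3 vertices {d, e, g} are pairwise adjacent, and any tree decomposition puts a clique entirely inside one bag — forcing width ≥ 2. The upper and lower bounds meet at 2, so that is the treewidth.

Treewidth 2.
One such decomposition:
Bags: B1 = {d, e, g}  B2 = {d, e, i}  B3 = {a, d, i}  B4 = {c, d, i}  B5 = {e, f, g}  B6 = {b, e, f}  B7 = {d, h, i}
Tree: B1–B2, B2–B3, B3–B4, B1–B5, B5–B6, B2–B7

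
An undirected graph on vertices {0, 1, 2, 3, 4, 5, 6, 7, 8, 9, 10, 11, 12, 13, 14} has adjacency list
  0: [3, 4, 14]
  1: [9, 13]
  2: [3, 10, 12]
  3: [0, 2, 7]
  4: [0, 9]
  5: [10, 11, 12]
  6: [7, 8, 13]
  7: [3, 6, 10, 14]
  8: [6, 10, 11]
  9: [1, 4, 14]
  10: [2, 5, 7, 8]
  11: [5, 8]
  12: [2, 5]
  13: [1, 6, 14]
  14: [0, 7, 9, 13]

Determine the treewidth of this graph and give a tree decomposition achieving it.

The largest bag has 4 vertices, giving width 3; this decomposition certifies tw(G) ≤ 3. For the lower bound: the 4 vertex sets {5,11,12}, {2}, {10}, {3,6,7,8} are disjoint, each induces a connected subgraph, and every pair is joined by at least one edge of G. Contracting each set to a single vertex therefore yields K_{4} as a minor, and since treewidth is minor-monotone, tw(G) ≥ tw(K_{4}) = 3. Therefore the treewidth is 3.

Treewidth 3.
Bags: B1 = {2, 5, 11, 12}  B2 = {2, 5, 10, 11}  B3 = {2, 8, 10, 11}  B4 = {2, 3, 8, 10}  B5 = {3, 7, 8, 10}  B6 = {3, 6, 7, 8}  B7 = {0, 3, 6, 7}  B8 = {0, 6, 7, 14}  B9 = {0, 6, 13, 14}  B10 = {0, 4, 13, 14}  B11 = {4, 9, 13, 14}  B12 = {1, 4, 9, 13}
Tree: B1–B2, B2–B3, B3–B4, B4–B5, B5–B6, B6–B7, B7–B8, B8–B9, B9–B10, B10–B11, B11–B12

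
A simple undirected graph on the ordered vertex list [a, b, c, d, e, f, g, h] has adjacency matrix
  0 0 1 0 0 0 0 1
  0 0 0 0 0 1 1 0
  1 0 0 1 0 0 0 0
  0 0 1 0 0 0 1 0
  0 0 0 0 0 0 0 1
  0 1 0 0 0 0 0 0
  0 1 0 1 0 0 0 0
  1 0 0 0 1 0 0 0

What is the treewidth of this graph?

1

A width-1 tree decomposition is:
Bags: B1 = {e, h}  B2 = {a, h}  B3 = {a, c}  B4 = {c, d}  B5 = {d, g}  B6 = {b, g}  B7 = {b, f}
Tree: B1–B2, B2–B3, B3–B4, B4–B5, B5–B6, B6–B7
The largest bag has 2 vertices, giving width 1; this decomposition certifies tw(G) ≤ 1. G has an edge, so its treewidth is at least 1. Combining the bounds, tw(G) = 1.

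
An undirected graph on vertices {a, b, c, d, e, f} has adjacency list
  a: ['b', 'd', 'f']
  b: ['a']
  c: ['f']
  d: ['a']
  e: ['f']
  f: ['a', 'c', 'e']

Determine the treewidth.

1

A width-1 tree decomposition is:
Bags: B1 = {a, f}  B2 = {a, d}  B3 = {e, f}  B4 = {c, f}  B5 = {a, b}
Tree: B1–B2, B1–B3, B1–B4, B2–B5
The largest bag has 2 vertices, giving width 1; this decomposition certifies tw(G) ≤ 1. Since G has at least one edge (e.g. f–a), it is not an edgeless graph, so tw(G) ≥ 1. The upper and lower bounds meet at 1, so that is the treewidth.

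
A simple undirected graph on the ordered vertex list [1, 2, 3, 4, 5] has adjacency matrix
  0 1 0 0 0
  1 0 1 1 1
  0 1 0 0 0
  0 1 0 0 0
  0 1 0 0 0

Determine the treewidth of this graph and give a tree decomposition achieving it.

Every bag has size at most 2, so the width is 2 − 1 = 1 and tw(G) ≤ 1. G has an edge, so its treewidth is at least 1. Hence tw(G) = 1 exactly.

Treewidth 1.
Bags: B1 = {2, 3}  B2 = {2, 4}  B3 = {1, 2}  B4 = {2, 5}
Tree: B1–B2, B2–B3, B2–B4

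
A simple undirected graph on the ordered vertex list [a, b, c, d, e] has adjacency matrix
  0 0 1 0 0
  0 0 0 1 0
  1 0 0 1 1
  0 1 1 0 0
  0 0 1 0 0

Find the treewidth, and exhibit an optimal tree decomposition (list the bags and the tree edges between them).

Each bag holds 2 vertices, so the decomposition has width 1, which upper-bounds the treewidth. Any graph with an edge has treewidth ≥ 1, and G has the edge d–c. Therefore the treewidth is 1.

Treewidth 1.
Bags: B1 = {c, d}  B2 = {a, c}  B3 = {c, e}  B4 = {b, d}
Tree: B1–B2, B2–B3, B1–B4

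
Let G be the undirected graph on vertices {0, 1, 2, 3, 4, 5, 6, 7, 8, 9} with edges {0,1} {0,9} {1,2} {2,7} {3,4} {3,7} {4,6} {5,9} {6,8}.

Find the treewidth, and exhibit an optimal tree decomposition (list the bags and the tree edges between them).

Treewidth 1.
Bags: B1 = {5, 9}  B2 = {0, 9}  B3 = {0, 1}  B4 = {1, 2}  B5 = {2, 7}  B6 = {3, 7}  B7 = {3, 4}  B8 = {4, 6}  B9 = {6, 8}
Tree: B1–B2, B2–B3, B3–B4, B4–B5, B5–B6, B6–B7, B7–B8, B8–B9

Each bag holds 2 vertices, so the decomposition has width 1, which upper-bounds the treewidth. G has an edge, so its treewidth is at least 1. The upper and lower bounds meet at 1, so that is the treewidth.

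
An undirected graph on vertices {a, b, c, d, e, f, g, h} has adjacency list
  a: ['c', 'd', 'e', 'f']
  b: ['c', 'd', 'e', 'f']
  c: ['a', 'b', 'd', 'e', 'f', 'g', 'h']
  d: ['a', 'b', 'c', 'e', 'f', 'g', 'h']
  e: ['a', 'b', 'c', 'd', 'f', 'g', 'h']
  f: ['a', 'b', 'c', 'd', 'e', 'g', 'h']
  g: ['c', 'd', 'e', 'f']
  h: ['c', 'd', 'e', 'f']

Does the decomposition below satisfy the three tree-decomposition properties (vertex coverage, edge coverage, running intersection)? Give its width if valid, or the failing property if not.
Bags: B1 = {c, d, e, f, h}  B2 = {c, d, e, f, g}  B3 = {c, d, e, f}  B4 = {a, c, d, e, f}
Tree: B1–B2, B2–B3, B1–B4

No — vertex b appears in no bag.

A tree decomposition must satisfy three properties: every vertex lies in some bag; for every edge, both endpoints lie together in some bag; and for every vertex, the bags containing it form a connected subtree. Here vertex b appears in no bag, so the decomposition is invalid.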